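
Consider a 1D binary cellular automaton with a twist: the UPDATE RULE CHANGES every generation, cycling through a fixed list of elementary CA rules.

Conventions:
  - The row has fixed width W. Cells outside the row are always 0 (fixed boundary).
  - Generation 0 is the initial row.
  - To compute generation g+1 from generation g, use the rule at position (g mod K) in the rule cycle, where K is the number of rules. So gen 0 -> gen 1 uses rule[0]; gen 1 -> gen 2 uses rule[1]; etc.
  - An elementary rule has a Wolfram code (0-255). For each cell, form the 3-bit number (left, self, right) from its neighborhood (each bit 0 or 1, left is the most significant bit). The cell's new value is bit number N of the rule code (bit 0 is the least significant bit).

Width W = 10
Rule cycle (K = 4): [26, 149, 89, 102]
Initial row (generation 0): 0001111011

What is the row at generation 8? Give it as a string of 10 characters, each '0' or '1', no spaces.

Answer: 0110000011

Derivation:
Gen 0: 0001111011
Gen 1 (rule 26): 0011000010
Gen 2 (rule 149): 1000111011
Gen 3 (rule 89): 0110101011
Gen 4 (rule 102): 1011111101
Gen 5 (rule 26): 0010000000
Gen 6 (rule 149): 1011111111
Gen 7 (rule 89): 0010000001
Gen 8 (rule 102): 0110000011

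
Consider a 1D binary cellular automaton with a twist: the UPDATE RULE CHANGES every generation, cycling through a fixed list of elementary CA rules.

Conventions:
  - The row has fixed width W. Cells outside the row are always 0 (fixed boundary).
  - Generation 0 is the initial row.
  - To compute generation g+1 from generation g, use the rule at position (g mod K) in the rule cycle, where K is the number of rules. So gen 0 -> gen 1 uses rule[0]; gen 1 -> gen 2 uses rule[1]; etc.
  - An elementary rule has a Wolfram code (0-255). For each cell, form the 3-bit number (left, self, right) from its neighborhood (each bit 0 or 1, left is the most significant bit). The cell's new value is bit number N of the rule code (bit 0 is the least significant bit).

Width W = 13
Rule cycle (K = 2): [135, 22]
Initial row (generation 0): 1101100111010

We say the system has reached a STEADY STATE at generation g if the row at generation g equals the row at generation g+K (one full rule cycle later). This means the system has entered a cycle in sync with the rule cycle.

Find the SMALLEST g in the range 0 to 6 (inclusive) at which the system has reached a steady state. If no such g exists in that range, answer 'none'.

Gen 0: 1101100111010
Gen 1 (rule 135): 0000001010010
Gen 2 (rule 22): 0000011011111
Gen 3 (rule 135): 1111100001110
Gen 4 (rule 22): 0000010010001
Gen 5 (rule 135): 1111110110111
Gen 6 (rule 22): 0000000000000
Gen 7 (rule 135): 1111111111111
Gen 8 (rule 22): 0000000000000

Answer: 6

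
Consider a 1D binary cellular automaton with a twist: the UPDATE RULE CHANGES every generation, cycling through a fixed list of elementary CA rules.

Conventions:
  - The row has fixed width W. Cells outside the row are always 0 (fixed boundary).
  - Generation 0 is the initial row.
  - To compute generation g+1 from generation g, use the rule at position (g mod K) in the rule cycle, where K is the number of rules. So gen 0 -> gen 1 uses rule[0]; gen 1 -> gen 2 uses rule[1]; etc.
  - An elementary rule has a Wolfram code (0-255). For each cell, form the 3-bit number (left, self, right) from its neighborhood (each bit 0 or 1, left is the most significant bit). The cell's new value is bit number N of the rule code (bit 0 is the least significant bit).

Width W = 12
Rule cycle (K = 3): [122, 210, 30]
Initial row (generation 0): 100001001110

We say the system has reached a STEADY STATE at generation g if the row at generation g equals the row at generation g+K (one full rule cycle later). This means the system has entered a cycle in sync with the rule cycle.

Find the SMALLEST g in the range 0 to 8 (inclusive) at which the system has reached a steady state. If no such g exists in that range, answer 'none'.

Answer: none

Derivation:
Gen 0: 100001001110
Gen 1 (rule 122): 010010111011
Gen 2 (rule 210): 101100011001
Gen 3 (rule 30): 101010110111
Gen 4 (rule 122): 010101111101
Gen 5 (rule 210): 100000111100
Gen 6 (rule 30): 110001100010
Gen 7 (rule 122): 111011110101
Gen 8 (rule 210): 011001110000
Gen 9 (rule 30): 110111001000
Gen 10 (rule 122): 111101110100
Gen 11 (rule 210): 011100110010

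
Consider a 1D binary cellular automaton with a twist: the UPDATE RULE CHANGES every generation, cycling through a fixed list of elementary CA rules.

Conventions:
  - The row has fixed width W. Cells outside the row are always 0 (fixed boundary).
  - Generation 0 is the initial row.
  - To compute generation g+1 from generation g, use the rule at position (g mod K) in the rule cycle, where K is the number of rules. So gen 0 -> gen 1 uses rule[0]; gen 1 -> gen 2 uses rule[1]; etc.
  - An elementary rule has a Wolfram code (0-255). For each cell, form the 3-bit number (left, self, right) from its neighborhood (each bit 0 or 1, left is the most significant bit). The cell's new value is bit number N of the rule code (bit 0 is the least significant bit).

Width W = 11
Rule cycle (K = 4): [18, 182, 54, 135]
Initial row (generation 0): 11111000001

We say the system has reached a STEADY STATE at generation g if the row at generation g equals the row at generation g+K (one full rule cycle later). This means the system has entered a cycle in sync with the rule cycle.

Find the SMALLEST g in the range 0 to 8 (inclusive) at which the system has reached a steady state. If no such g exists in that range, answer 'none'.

Gen 0: 11111000001
Gen 1 (rule 18): 00000100010
Gen 2 (rule 182): 00001110111
Gen 3 (rule 54): 00010001000
Gen 4 (rule 135): 11110111011
Gen 5 (rule 18): 00000000000
Gen 6 (rule 182): 00000000000
Gen 7 (rule 54): 00000000000
Gen 8 (rule 135): 11111111111
Gen 9 (rule 18): 00000000000
Gen 10 (rule 182): 00000000000
Gen 11 (rule 54): 00000000000
Gen 12 (rule 135): 11111111111

Answer: 5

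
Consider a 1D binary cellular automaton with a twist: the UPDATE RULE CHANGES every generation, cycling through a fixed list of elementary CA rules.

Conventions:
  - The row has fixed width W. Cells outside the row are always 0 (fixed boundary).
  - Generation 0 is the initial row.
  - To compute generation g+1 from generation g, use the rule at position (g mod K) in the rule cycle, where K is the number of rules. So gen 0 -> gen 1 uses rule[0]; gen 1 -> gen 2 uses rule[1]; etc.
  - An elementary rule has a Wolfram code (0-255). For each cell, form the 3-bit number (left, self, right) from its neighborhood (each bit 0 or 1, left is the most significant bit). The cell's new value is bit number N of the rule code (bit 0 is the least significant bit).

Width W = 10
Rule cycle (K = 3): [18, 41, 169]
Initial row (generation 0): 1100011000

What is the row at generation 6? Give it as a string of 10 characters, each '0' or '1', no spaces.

Answer: 1100100011

Derivation:
Gen 0: 1100011000
Gen 1 (rule 18): 0010100100
Gen 2 (rule 41): 1001000001
Gen 3 (rule 169): 0000011100
Gen 4 (rule 18): 0000100010
Gen 5 (rule 41): 1110001000
Gen 6 (rule 169): 1100100011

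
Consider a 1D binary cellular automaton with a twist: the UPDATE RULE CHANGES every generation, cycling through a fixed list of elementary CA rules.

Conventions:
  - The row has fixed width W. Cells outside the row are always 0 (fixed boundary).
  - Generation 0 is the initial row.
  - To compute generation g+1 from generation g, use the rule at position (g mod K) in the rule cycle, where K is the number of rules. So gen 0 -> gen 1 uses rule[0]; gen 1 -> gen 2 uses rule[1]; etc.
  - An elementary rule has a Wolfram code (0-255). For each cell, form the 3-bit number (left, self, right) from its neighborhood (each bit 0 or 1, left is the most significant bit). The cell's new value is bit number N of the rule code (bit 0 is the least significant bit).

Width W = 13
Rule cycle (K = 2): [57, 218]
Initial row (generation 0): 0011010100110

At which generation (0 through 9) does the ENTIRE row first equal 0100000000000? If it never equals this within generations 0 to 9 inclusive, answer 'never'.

Gen 0: 0011010100110
Gen 1 (rule 57): 1010101010101
Gen 2 (rule 218): 0000000000000
Gen 3 (rule 57): 1111111111111
Gen 4 (rule 218): 1111111111111
Gen 5 (rule 57): 1000000000000
Gen 6 (rule 218): 0100000000000
Gen 7 (rule 57): 0011111111111
Gen 8 (rule 218): 0111111111111
Gen 9 (rule 57): 0100000000000

Answer: 6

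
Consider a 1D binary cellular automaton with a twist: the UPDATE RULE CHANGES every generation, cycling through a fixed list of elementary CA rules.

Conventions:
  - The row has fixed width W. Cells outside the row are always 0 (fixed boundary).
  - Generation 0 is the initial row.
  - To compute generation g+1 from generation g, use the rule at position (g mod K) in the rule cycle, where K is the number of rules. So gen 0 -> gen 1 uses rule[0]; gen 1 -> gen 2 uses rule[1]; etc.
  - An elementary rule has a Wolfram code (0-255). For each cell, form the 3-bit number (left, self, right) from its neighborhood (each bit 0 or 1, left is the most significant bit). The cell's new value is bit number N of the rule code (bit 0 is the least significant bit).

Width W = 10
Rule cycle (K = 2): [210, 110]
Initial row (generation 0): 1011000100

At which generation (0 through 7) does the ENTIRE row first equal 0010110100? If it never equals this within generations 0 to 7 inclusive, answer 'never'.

Answer: never

Derivation:
Gen 0: 1011000100
Gen 1 (rule 210): 0001101010
Gen 2 (rule 110): 0011111110
Gen 3 (rule 210): 0101111111
Gen 4 (rule 110): 1111000001
Gen 5 (rule 210): 0111100010
Gen 6 (rule 110): 1100100110
Gen 7 (rule 210): 0111011011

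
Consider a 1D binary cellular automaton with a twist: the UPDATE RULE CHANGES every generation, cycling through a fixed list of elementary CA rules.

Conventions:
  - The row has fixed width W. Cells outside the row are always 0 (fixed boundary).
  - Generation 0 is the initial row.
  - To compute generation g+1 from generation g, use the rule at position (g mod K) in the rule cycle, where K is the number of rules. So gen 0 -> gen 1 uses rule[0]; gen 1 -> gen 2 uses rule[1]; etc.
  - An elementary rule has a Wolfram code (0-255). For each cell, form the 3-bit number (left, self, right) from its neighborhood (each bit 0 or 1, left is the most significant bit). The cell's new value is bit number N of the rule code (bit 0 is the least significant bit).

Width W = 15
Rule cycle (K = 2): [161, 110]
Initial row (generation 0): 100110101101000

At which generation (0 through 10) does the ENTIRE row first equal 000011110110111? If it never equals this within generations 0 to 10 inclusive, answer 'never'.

Answer: 2

Derivation:
Gen 0: 100110101101000
Gen 1 (rule 161): 000001010010011
Gen 2 (rule 110): 000011110110111
Gen 3 (rule 161): 111001101001010
Gen 4 (rule 110): 101011111011110
Gen 5 (rule 161): 010101110101100
Gen 6 (rule 110): 111111011111100
Gen 7 (rule 161): 011110101111001
Gen 8 (rule 110): 110011111001011
Gen 9 (rule 161): 000001110000100
Gen 10 (rule 110): 000011010001100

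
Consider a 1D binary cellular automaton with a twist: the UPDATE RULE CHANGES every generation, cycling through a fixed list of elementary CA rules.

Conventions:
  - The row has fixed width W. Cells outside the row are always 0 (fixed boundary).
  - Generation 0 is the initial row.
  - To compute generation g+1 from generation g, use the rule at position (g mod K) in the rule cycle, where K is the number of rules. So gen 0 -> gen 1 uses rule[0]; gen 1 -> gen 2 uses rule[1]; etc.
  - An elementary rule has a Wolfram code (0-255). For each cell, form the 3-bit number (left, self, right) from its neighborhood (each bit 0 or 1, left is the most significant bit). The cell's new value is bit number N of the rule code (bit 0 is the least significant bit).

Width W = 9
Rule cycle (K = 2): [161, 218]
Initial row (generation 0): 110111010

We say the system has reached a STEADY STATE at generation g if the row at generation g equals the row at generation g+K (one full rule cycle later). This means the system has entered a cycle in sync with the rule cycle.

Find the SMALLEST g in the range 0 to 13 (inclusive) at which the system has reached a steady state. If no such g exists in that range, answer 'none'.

Answer: 6

Derivation:
Gen 0: 110111010
Gen 1 (rule 161): 001010100
Gen 2 (rule 218): 010000010
Gen 3 (rule 161): 000111000
Gen 4 (rule 218): 001111100
Gen 5 (rule 161): 100111001
Gen 6 (rule 218): 011111110
Gen 7 (rule 161): 001111100
Gen 8 (rule 218): 011111110
Gen 9 (rule 161): 001111100
Gen 10 (rule 218): 011111110
Gen 11 (rule 161): 001111100
Gen 12 (rule 218): 011111110
Gen 13 (rule 161): 001111100
Gen 14 (rule 218): 011111110
Gen 15 (rule 161): 001111100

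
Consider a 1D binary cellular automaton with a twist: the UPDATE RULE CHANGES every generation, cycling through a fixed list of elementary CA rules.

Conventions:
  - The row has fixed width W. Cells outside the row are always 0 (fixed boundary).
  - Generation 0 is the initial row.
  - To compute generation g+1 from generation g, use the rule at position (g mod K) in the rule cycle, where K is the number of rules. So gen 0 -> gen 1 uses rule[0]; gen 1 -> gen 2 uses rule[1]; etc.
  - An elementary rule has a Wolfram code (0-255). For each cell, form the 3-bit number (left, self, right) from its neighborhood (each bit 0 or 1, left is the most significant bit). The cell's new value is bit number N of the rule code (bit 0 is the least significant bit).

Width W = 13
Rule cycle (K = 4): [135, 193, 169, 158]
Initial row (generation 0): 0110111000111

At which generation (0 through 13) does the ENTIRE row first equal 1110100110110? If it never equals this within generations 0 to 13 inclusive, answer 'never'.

Answer: 7

Derivation:
Gen 0: 0110111000111
Gen 1 (rule 135): 1000010011010
Gen 2 (rule 193): 0011000001000
Gen 3 (rule 169): 1010011100011
Gen 4 (rule 158): 1011111010110
Gen 5 (rule 135): 1001110010000
Gen 6 (rule 193): 0000110000111
Gen 7 (rule 169): 1110100110110
Gen 8 (rule 158): 1100111100101
Gen 9 (rule 135): 0001011001101
Gen 10 (rule 193): 1100001000100
Gen 11 (rule 169): 1001100010001
Gen 12 (rule 158): 1111010111011
Gen 13 (rule 135): 0110010010000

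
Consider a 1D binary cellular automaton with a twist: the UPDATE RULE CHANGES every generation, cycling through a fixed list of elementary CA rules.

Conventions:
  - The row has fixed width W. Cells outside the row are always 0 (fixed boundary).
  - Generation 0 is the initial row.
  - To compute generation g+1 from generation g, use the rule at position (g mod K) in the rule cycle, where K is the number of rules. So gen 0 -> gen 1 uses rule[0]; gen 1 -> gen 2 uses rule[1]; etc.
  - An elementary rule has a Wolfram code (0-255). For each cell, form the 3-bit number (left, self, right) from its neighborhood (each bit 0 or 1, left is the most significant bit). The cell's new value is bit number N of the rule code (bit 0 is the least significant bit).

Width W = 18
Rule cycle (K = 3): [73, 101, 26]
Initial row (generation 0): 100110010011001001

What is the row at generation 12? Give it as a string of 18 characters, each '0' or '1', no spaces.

Answer: 100000110010100010

Derivation:
Gen 0: 100110010011001001
Gen 1 (rule 73): 000110000011000000
Gen 2 (rule 101): 110010111001011111
Gen 3 (rule 26): 101100100110010000
Gen 4 (rule 73): 001100000110000111
Gen 5 (rule 101): 100101110010110001
Gen 6 (rule 26): 011001001100101010
Gen 7 (rule 73): 011000001100000000
Gen 8 (rule 101): 001011100101111111
Gen 9 (rule 26): 010010011001000000
Gen 10 (rule 73): 000000011000011111
Gen 11 (rule 101): 111111001011000001
Gen 12 (rule 26): 100000110010100010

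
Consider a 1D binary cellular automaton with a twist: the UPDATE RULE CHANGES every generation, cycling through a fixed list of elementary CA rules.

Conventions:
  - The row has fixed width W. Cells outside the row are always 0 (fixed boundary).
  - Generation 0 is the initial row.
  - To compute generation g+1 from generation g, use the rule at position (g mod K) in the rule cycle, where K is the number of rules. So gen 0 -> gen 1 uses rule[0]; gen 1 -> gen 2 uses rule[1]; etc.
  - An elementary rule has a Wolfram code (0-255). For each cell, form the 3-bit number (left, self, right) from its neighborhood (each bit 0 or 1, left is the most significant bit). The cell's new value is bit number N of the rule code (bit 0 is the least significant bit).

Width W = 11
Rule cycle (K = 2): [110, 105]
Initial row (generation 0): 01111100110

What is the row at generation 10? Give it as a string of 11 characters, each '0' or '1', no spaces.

Gen 0: 01111100110
Gen 1 (rule 110): 11000101110
Gen 2 (rule 105): 11010011010
Gen 3 (rule 110): 11110111110
Gen 4 (rule 105): 10011100010
Gen 5 (rule 110): 10110100110
Gen 6 (rule 105): 01111000110
Gen 7 (rule 110): 11001001110
Gen 8 (rule 105): 11000001010
Gen 9 (rule 110): 11000011110
Gen 10 (rule 105): 11011010010

Answer: 11011010010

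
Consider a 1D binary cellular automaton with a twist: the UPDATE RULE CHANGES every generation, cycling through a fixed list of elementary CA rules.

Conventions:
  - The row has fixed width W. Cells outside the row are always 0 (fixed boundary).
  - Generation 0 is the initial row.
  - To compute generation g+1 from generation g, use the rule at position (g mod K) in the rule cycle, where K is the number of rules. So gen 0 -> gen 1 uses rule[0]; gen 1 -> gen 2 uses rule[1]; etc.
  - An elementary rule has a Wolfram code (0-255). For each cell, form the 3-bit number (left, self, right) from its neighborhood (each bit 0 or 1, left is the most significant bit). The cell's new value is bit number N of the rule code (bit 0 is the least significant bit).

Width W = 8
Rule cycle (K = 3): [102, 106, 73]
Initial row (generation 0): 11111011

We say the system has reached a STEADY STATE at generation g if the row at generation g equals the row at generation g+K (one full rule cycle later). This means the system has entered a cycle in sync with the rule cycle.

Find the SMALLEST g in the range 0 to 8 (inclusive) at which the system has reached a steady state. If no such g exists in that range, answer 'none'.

Answer: 3

Derivation:
Gen 0: 11111011
Gen 1 (rule 102): 00001101
Gen 2 (rule 106): 00011110
Gen 3 (rule 73): 11010010
Gen 4 (rule 102): 01110110
Gen 5 (rule 106): 11011110
Gen 6 (rule 73): 11010010
Gen 7 (rule 102): 01110110
Gen 8 (rule 106): 11011110
Gen 9 (rule 73): 11010010
Gen 10 (rule 102): 01110110
Gen 11 (rule 106): 11011110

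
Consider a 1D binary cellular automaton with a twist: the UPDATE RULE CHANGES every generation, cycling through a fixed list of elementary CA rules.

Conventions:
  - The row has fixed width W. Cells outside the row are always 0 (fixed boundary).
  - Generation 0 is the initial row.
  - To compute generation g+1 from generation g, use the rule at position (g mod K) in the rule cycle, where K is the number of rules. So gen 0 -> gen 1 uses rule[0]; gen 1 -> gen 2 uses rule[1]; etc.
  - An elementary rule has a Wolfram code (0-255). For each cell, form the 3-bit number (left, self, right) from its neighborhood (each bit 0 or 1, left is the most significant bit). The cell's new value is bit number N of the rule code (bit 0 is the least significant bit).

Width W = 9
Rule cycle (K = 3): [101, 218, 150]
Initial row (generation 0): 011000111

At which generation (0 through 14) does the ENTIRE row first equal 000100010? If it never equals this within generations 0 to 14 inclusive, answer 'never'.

Gen 0: 011000111
Gen 1 (rule 101): 001010001
Gen 2 (rule 218): 010001010
Gen 3 (rule 150): 111011011
Gen 4 (rule 101): 001101101
Gen 5 (rule 218): 011101100
Gen 6 (rule 150): 101000010
Gen 7 (rule 101): 111011010
Gen 8 (rule 218): 111011001
Gen 9 (rule 150): 010000111
Gen 10 (rule 101): 010110001
Gen 11 (rule 218): 100111010
Gen 12 (rule 150): 111010011
Gen 13 (rule 101): 001110001
Gen 14 (rule 218): 011111010

Answer: never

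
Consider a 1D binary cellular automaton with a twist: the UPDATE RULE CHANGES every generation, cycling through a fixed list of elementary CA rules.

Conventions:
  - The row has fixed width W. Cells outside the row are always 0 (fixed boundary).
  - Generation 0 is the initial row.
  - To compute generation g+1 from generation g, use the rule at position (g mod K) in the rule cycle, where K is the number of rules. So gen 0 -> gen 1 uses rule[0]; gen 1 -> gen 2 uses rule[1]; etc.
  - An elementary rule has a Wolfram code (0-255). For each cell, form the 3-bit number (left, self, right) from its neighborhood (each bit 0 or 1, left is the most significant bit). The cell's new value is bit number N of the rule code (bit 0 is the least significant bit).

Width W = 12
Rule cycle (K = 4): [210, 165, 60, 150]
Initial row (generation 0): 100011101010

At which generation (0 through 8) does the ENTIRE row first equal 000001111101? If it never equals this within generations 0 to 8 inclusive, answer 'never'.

Gen 0: 100011101010
Gen 1 (rule 210): 010101100001
Gen 2 (rule 165): 011110001101
Gen 3 (rule 60): 010001001011
Gen 4 (rule 150): 111011111000
Gen 5 (rule 210): 011001111100
Gen 6 (rule 165): 000000111001
Gen 7 (rule 60): 000000100101
Gen 8 (rule 150): 000001111101

Answer: 8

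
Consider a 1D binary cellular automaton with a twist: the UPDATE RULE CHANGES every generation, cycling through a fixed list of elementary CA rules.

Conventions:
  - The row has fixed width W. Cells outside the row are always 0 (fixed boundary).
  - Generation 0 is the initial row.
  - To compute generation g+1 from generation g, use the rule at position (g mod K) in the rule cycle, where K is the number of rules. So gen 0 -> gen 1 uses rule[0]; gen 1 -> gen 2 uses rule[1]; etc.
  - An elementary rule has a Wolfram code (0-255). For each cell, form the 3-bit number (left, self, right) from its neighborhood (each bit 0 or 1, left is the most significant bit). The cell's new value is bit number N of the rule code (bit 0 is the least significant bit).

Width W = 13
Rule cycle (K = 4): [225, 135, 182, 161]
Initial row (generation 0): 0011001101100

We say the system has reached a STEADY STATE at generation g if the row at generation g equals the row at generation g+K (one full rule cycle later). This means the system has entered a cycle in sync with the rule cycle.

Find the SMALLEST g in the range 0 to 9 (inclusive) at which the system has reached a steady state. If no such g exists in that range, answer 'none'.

Answer: none

Derivation:
Gen 0: 0011001101100
Gen 1 (rule 225): 1001000110101
Gen 2 (rule 135): 1011011000101
Gen 3 (rule 182): 1100100101111
Gen 4 (rule 161): 0000000010110
Gen 5 (rule 225): 1111111001010
Gen 6 (rule 135): 0111110011010
Gen 7 (rule 182): 1011101100111
Gen 8 (rule 161): 0101010000010
Gen 9 (rule 225): 0010100111000
Gen 10 (rule 135): 1110101010011
Gen 11 (rule 182): 0101111111100
Gen 12 (rule 161): 0010111111001
Gen 13 (rule 225): 1001011111000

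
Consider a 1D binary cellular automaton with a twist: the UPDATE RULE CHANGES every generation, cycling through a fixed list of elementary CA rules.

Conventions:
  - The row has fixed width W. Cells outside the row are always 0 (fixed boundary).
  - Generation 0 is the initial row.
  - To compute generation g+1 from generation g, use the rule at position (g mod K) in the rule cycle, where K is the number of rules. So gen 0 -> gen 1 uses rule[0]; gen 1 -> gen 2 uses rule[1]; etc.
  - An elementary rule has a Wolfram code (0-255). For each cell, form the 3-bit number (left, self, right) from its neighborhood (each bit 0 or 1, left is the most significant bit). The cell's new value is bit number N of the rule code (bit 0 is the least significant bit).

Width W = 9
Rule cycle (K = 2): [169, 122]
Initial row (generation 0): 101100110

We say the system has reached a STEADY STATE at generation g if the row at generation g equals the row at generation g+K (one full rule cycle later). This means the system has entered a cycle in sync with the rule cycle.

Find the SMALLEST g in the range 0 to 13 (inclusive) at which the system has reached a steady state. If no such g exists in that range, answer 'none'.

Gen 0: 101100110
Gen 1 (rule 169): 011000100
Gen 2 (rule 122): 111101010
Gen 3 (rule 169): 111010100
Gen 4 (rule 122): 101101010
Gen 5 (rule 169): 011010100
Gen 6 (rule 122): 111101010
Gen 7 (rule 169): 111010100
Gen 8 (rule 122): 101101010
Gen 9 (rule 169): 011010100
Gen 10 (rule 122): 111101010
Gen 11 (rule 169): 111010100
Gen 12 (rule 122): 101101010
Gen 13 (rule 169): 011010100
Gen 14 (rule 122): 111101010
Gen 15 (rule 169): 111010100

Answer: none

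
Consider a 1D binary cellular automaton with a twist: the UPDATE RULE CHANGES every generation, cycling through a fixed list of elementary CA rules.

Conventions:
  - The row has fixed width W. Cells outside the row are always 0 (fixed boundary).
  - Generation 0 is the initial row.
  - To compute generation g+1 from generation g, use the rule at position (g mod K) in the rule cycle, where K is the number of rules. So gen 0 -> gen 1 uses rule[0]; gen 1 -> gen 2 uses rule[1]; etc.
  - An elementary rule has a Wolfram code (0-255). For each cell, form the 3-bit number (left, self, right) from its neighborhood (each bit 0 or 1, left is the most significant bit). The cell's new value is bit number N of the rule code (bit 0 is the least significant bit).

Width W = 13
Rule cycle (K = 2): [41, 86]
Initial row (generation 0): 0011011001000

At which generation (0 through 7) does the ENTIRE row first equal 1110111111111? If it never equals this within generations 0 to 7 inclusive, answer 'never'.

Gen 0: 0011011001000
Gen 1 (rule 41): 1010110000011
Gen 2 (rule 86): 1010011000101
Gen 3 (rule 41): 0100010010010
Gen 4 (rule 86): 1110111111111
Gen 5 (rule 41): 1001100000000
Gen 6 (rule 86): 1110110000000
Gen 7 (rule 41): 1001100111111

Answer: 4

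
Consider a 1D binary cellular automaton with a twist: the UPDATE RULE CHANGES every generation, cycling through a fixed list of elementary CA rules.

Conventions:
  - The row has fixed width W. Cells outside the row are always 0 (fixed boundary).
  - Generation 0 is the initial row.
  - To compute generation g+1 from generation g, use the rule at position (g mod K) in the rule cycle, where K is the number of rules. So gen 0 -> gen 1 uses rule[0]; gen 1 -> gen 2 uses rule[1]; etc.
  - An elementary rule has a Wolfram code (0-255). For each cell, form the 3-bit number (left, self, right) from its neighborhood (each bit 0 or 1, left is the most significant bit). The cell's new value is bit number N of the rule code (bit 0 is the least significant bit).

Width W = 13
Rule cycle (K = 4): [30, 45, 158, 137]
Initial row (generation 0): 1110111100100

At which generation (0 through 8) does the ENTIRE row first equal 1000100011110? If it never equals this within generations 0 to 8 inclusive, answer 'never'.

Answer: 1

Derivation:
Gen 0: 1110111100100
Gen 1 (rule 30): 1000100011110
Gen 2 (rule 45): 1010101010000
Gen 3 (rule 158): 1010101011000
Gen 4 (rule 137): 0000000010011
Gen 5 (rule 30): 0000000111110
Gen 6 (rule 45): 1111110100000
Gen 7 (rule 158): 1111100110000
Gen 8 (rule 137): 1111000100111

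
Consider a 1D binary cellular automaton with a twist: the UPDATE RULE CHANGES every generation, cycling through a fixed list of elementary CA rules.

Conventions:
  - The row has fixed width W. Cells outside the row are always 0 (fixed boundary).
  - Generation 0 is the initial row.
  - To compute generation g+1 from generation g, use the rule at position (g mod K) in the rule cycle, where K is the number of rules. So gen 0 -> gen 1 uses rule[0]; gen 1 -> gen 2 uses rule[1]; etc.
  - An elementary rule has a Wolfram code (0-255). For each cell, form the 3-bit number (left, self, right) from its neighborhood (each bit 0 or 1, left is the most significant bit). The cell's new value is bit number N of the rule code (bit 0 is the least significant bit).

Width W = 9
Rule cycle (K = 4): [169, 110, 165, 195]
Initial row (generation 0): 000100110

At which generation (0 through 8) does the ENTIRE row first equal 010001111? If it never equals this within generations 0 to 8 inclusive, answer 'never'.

Answer: never

Derivation:
Gen 0: 000100110
Gen 1 (rule 169): 110000100
Gen 2 (rule 110): 110001100
Gen 3 (rule 165): 000100001
Gen 4 (rule 195): 111001110
Gen 5 (rule 169): 110001100
Gen 6 (rule 110): 110011100
Gen 7 (rule 165): 000001001
Gen 8 (rule 195): 111110010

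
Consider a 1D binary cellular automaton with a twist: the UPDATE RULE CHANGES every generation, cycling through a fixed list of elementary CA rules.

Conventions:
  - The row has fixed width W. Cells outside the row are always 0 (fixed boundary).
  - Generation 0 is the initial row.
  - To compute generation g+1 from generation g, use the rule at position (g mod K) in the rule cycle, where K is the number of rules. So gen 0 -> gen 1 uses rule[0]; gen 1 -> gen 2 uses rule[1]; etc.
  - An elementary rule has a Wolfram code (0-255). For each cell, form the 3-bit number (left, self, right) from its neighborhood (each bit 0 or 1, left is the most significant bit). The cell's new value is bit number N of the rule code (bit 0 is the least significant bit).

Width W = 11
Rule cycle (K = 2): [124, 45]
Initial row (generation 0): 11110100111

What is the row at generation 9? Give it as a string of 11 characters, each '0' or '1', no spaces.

Gen 0: 11110100111
Gen 1 (rule 124): 10011110101
Gen 2 (rule 45): 10010001111
Gen 3 (rule 124): 11011001001
Gen 4 (rule 45): 10110001001
Gen 5 (rule 124): 11111001101
Gen 6 (rule 45): 10000001011
Gen 7 (rule 124): 11000001111
Gen 8 (rule 45): 10011101000
Gen 9 (rule 124): 11010111100

Answer: 11010111100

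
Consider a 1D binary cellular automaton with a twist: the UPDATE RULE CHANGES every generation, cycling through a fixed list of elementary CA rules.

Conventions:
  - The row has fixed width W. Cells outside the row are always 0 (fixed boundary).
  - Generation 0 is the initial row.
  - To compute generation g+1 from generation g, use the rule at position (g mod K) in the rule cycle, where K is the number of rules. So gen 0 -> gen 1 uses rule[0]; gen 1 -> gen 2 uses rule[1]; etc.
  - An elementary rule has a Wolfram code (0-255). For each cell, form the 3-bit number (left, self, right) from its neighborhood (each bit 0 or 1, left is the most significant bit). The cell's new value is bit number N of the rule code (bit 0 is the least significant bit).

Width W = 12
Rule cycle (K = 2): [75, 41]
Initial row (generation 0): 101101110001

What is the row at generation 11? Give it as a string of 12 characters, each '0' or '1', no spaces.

Gen 0: 101101110001
Gen 1 (rule 75): 001101010110
Gen 2 (rule 41): 101010101100
Gen 3 (rule 75): 000000001101
Gen 4 (rule 41): 111111101010
Gen 5 (rule 75): 100000100000
Gen 6 (rule 41): 001110001111
Gen 7 (rule 75): 111010111001
Gen 8 (rule 41): 100101100000
Gen 9 (rule 75): 001001101111
Gen 10 (rule 41): 100001011000
Gen 11 (rule 75): 001110011011

Answer: 001110011011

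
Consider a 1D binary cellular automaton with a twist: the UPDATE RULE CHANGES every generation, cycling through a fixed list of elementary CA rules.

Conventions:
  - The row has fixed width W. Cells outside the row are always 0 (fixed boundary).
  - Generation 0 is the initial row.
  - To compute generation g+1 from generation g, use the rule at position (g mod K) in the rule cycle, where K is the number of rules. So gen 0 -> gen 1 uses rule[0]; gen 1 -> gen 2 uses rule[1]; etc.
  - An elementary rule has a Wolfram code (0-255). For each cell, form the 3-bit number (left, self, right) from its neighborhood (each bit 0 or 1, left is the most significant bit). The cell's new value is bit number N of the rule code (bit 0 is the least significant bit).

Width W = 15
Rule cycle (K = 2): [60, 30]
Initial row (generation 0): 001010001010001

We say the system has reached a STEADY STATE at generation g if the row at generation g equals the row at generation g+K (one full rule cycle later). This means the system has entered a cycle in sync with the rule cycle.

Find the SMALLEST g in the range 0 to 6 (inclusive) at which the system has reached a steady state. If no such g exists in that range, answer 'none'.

Gen 0: 001010001010001
Gen 1 (rule 60): 001111001111001
Gen 2 (rule 30): 011000111000111
Gen 3 (rule 60): 010100100100100
Gen 4 (rule 30): 110111111111110
Gen 5 (rule 60): 101100000000001
Gen 6 (rule 30): 101010000000011
Gen 7 (rule 60): 111111000000010
Gen 8 (rule 30): 100000100000111

Answer: none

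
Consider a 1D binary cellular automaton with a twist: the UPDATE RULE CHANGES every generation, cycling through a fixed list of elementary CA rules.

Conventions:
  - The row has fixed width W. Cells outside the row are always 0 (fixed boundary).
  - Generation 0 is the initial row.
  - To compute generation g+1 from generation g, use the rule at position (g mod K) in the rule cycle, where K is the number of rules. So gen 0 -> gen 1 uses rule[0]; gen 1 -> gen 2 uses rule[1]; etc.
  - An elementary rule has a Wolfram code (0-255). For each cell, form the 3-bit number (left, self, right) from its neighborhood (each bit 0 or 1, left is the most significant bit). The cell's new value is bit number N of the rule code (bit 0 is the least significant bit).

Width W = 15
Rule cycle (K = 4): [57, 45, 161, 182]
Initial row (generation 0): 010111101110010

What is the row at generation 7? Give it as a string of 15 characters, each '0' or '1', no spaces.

Answer: 000010101010011

Derivation:
Gen 0: 010111101110010
Gen 1 (rule 57): 001100011001001
Gen 2 (rule 45): 101001010001001
Gen 3 (rule 161): 010000100100000
Gen 4 (rule 182): 111001111110000
Gen 5 (rule 57): 100101000001111
Gen 6 (rule 45): 100111011101000
Gen 7 (rule 161): 000010101010011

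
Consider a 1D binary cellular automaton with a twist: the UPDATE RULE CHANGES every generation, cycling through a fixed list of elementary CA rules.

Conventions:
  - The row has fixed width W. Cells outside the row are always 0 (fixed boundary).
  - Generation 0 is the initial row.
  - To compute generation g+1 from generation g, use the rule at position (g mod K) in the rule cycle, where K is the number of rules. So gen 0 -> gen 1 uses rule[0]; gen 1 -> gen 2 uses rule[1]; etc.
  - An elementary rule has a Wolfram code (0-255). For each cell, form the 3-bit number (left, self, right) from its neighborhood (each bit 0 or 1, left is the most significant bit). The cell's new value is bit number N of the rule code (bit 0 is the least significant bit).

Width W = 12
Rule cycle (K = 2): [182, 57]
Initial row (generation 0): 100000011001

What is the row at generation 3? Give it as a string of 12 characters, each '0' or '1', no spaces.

Gen 0: 100000011001
Gen 1 (rule 182): 110000100111
Gen 2 (rule 57): 101110010100
Gen 3 (rule 182): 110101111110

Answer: 110101111110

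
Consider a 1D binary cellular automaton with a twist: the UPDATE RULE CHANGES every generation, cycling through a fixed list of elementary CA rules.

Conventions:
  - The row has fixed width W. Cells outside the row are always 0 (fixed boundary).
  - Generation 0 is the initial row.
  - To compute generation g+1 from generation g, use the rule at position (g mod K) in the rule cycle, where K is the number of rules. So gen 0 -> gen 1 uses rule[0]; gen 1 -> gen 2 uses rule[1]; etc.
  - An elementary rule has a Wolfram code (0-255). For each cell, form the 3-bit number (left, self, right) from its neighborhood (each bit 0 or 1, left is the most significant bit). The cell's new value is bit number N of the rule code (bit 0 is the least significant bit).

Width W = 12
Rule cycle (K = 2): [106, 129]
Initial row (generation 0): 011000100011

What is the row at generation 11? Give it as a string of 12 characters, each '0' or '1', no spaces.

Answer: 000011010100

Derivation:
Gen 0: 011000100011
Gen 1 (rule 106): 111001000111
Gen 2 (rule 129): 010000010010
Gen 3 (rule 106): 100000100100
Gen 4 (rule 129): 001110000001
Gen 5 (rule 106): 011010000010
Gen 6 (rule 129): 000000111000
Gen 7 (rule 106): 000001101000
Gen 8 (rule 129): 111100000011
Gen 9 (rule 106): 100100000111
Gen 10 (rule 129): 000001110010
Gen 11 (rule 106): 000011010100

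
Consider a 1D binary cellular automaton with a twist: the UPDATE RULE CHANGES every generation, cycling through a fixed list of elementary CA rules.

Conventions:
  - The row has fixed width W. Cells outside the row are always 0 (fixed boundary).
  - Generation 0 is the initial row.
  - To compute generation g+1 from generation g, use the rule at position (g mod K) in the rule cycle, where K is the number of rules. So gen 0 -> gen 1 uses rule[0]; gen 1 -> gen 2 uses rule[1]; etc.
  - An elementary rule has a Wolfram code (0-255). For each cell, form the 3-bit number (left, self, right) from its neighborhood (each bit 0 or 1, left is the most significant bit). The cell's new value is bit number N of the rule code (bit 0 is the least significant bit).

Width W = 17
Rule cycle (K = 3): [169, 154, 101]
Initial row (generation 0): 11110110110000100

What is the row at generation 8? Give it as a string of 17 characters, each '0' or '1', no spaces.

Gen 0: 11110110110000100
Gen 1 (rule 169): 11101101100110001
Gen 2 (rule 154): 11001001011101010
Gen 3 (rule 101): 01001001100111110
Gen 4 (rule 169): 00000001000111100
Gen 5 (rule 154): 00000010101111010
Gen 6 (rule 101): 11111011110001110
Gen 7 (rule 169): 11110111100101100
Gen 8 (rule 154): 11100111011001010

Answer: 11100111011001010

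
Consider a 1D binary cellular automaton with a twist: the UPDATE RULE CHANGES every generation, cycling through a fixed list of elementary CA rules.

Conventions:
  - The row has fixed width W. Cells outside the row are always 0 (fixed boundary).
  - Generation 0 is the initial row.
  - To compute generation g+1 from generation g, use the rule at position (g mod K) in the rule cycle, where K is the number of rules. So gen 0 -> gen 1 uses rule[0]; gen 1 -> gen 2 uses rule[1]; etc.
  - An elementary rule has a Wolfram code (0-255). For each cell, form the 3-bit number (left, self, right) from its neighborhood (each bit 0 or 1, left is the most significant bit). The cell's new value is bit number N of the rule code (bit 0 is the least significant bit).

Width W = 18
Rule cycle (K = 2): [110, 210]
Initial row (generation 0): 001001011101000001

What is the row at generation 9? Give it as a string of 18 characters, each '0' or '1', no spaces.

Gen 0: 001001011101000001
Gen 1 (rule 110): 011011110111000011
Gen 2 (rule 210): 101001110011100101
Gen 3 (rule 110): 111011010110101111
Gen 4 (rule 210): 011001000010000111
Gen 5 (rule 110): 111011000110001101
Gen 6 (rule 210): 011001101011010100
Gen 7 (rule 110): 111011111111111100
Gen 8 (rule 210): 011001111111111110
Gen 9 (rule 110): 111011000000000010

Answer: 111011000000000010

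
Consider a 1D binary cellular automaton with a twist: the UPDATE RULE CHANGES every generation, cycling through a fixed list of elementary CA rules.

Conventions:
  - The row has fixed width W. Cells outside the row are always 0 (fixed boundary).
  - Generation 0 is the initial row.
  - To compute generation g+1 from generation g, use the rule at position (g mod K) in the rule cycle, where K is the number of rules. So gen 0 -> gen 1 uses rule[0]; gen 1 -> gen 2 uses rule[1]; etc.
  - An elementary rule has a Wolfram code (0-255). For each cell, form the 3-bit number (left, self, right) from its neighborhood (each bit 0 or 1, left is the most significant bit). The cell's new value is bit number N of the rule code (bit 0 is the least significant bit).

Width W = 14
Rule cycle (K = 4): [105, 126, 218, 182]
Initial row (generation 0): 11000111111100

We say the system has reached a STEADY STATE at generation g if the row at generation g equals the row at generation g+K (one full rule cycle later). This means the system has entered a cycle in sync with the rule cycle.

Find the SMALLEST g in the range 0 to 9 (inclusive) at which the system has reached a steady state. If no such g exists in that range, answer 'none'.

Answer: none

Derivation:
Gen 0: 11000111111100
Gen 1 (rule 105): 11010100000101
Gen 2 (rule 126): 11111110001111
Gen 3 (rule 218): 11111111011111
Gen 4 (rule 182): 01111110101110
Gen 5 (rule 105): 01000011011010
Gen 6 (rule 126): 11100111111111
Gen 7 (rule 218): 11111111111111
Gen 8 (rule 182): 01111111111110
Gen 9 (rule 105): 01000000000010
Gen 10 (rule 126): 11100000000111
Gen 11 (rule 218): 11110000001111
Gen 12 (rule 182): 01101000010110
Gen 13 (rule 105): 01110011001110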